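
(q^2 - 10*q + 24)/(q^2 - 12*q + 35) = (q^2 - 10*q + 24)/(q^2 - 12*q + 35)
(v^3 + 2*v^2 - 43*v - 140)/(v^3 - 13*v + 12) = (v^2 - 2*v - 35)/(v^2 - 4*v + 3)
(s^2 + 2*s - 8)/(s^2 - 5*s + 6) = (s + 4)/(s - 3)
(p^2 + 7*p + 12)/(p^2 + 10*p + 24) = (p + 3)/(p + 6)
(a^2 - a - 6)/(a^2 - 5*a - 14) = (a - 3)/(a - 7)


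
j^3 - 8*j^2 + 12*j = j*(j - 6)*(j - 2)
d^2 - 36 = (d - 6)*(d + 6)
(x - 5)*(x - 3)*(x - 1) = x^3 - 9*x^2 + 23*x - 15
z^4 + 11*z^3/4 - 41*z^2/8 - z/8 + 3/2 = (z - 1)*(z - 3/4)*(z + 1/2)*(z + 4)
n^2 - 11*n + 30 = (n - 6)*(n - 5)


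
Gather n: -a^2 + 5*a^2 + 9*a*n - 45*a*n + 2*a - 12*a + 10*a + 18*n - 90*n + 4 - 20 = 4*a^2 + n*(-36*a - 72) - 16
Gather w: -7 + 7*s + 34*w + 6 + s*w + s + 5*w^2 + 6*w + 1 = 8*s + 5*w^2 + w*(s + 40)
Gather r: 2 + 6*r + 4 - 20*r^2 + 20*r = -20*r^2 + 26*r + 6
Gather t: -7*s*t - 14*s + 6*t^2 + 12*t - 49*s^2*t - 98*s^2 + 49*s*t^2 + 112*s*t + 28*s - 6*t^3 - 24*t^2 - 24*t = -98*s^2 + 14*s - 6*t^3 + t^2*(49*s - 18) + t*(-49*s^2 + 105*s - 12)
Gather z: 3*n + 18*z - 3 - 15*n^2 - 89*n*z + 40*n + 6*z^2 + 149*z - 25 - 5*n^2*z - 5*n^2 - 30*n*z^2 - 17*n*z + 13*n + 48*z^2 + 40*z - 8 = -20*n^2 + 56*n + z^2*(54 - 30*n) + z*(-5*n^2 - 106*n + 207) - 36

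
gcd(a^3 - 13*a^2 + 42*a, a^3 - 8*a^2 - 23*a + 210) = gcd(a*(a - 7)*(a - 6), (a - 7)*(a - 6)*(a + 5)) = a^2 - 13*a + 42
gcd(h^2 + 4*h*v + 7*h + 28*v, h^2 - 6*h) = 1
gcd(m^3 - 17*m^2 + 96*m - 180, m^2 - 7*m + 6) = m - 6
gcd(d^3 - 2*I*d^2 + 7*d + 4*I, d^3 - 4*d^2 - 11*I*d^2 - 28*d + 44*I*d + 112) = d - 4*I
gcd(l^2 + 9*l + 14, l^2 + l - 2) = l + 2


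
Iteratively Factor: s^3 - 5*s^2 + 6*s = (s - 2)*(s^2 - 3*s) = s*(s - 2)*(s - 3)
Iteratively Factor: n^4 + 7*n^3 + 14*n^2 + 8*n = (n + 4)*(n^3 + 3*n^2 + 2*n) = n*(n + 4)*(n^2 + 3*n + 2) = n*(n + 1)*(n + 4)*(n + 2)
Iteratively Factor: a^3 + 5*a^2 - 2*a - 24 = (a + 3)*(a^2 + 2*a - 8) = (a - 2)*(a + 3)*(a + 4)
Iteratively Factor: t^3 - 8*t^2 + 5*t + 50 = (t + 2)*(t^2 - 10*t + 25) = (t - 5)*(t + 2)*(t - 5)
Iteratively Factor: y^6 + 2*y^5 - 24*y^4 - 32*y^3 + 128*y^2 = (y)*(y^5 + 2*y^4 - 24*y^3 - 32*y^2 + 128*y) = y*(y - 2)*(y^4 + 4*y^3 - 16*y^2 - 64*y) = y*(y - 4)*(y - 2)*(y^3 + 8*y^2 + 16*y) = y*(y - 4)*(y - 2)*(y + 4)*(y^2 + 4*y) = y^2*(y - 4)*(y - 2)*(y + 4)*(y + 4)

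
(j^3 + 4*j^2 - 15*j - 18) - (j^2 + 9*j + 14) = j^3 + 3*j^2 - 24*j - 32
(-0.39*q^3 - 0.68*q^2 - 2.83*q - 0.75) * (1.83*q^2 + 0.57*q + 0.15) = -0.7137*q^5 - 1.4667*q^4 - 5.625*q^3 - 3.0876*q^2 - 0.852*q - 0.1125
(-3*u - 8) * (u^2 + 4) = -3*u^3 - 8*u^2 - 12*u - 32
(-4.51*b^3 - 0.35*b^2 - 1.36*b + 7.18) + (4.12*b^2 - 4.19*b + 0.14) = -4.51*b^3 + 3.77*b^2 - 5.55*b + 7.32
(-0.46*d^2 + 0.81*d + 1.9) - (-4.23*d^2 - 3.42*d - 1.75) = 3.77*d^2 + 4.23*d + 3.65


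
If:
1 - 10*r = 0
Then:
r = 1/10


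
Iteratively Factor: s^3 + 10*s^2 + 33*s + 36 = (s + 3)*(s^2 + 7*s + 12) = (s + 3)*(s + 4)*(s + 3)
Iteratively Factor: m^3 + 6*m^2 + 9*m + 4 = (m + 1)*(m^2 + 5*m + 4) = (m + 1)^2*(m + 4)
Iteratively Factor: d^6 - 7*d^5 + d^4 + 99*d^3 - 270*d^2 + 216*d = (d - 3)*(d^5 - 4*d^4 - 11*d^3 + 66*d^2 - 72*d) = (d - 3)^2*(d^4 - d^3 - 14*d^2 + 24*d) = d*(d - 3)^2*(d^3 - d^2 - 14*d + 24) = d*(d - 3)^3*(d^2 + 2*d - 8) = d*(d - 3)^3*(d + 4)*(d - 2)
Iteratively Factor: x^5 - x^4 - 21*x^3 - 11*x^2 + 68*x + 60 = (x - 5)*(x^4 + 4*x^3 - x^2 - 16*x - 12) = (x - 5)*(x - 2)*(x^3 + 6*x^2 + 11*x + 6) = (x - 5)*(x - 2)*(x + 3)*(x^2 + 3*x + 2) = (x - 5)*(x - 2)*(x + 1)*(x + 3)*(x + 2)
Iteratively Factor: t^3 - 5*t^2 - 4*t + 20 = (t - 2)*(t^2 - 3*t - 10) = (t - 5)*(t - 2)*(t + 2)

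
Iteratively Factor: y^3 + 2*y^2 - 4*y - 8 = (y + 2)*(y^2 - 4) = (y - 2)*(y + 2)*(y + 2)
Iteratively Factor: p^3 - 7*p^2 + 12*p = (p - 4)*(p^2 - 3*p) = (p - 4)*(p - 3)*(p)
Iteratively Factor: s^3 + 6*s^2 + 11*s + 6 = (s + 2)*(s^2 + 4*s + 3) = (s + 2)*(s + 3)*(s + 1)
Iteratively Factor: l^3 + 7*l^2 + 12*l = (l + 4)*(l^2 + 3*l) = (l + 3)*(l + 4)*(l)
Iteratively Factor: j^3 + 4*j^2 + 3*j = (j + 3)*(j^2 + j) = (j + 1)*(j + 3)*(j)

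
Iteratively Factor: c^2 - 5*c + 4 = (c - 1)*(c - 4)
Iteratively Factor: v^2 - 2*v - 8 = (v + 2)*(v - 4)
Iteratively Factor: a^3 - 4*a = (a - 2)*(a^2 + 2*a) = a*(a - 2)*(a + 2)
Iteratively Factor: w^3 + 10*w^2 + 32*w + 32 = (w + 4)*(w^2 + 6*w + 8) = (w + 2)*(w + 4)*(w + 4)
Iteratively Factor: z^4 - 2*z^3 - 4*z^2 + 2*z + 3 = (z - 1)*(z^3 - z^2 - 5*z - 3) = (z - 1)*(z + 1)*(z^2 - 2*z - 3) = (z - 1)*(z + 1)^2*(z - 3)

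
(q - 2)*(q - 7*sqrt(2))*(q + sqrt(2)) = q^3 - 6*sqrt(2)*q^2 - 2*q^2 - 14*q + 12*sqrt(2)*q + 28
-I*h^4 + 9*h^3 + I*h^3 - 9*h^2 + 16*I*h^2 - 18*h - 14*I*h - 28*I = (h - 2)*(h + 2*I)*(h + 7*I)*(-I*h - I)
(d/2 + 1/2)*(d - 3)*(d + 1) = d^3/2 - d^2/2 - 5*d/2 - 3/2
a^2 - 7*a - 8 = (a - 8)*(a + 1)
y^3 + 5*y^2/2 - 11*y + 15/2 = (y - 3/2)*(y - 1)*(y + 5)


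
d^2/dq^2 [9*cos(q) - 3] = -9*cos(q)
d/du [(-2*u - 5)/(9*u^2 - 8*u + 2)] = 2*(9*u^2 + 45*u - 22)/(81*u^4 - 144*u^3 + 100*u^2 - 32*u + 4)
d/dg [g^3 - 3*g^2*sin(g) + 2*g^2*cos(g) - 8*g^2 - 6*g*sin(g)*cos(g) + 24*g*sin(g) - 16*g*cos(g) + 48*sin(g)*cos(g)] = -2*g^2*sin(g) - 3*g^2*cos(g) + 3*g^2 + 10*g*sin(g) + 28*g*cos(g) - 6*g*cos(2*g) - 16*g + 24*sin(g) - 3*sin(2*g) - 16*cos(g) + 48*cos(2*g)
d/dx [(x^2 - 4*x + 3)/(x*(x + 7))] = (11*x^2 - 6*x - 21)/(x^2*(x^2 + 14*x + 49))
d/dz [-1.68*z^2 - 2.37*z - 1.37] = -3.36*z - 2.37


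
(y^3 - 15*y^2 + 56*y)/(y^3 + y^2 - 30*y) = (y^2 - 15*y + 56)/(y^2 + y - 30)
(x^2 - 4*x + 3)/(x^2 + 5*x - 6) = (x - 3)/(x + 6)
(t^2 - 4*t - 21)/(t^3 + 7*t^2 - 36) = (t - 7)/(t^2 + 4*t - 12)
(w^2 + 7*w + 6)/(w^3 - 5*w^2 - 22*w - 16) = (w + 6)/(w^2 - 6*w - 16)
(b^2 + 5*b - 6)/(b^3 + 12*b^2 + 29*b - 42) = 1/(b + 7)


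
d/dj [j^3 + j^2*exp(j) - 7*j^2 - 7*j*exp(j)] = j^2*exp(j) + 3*j^2 - 5*j*exp(j) - 14*j - 7*exp(j)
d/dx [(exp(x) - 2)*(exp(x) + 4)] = 2*(exp(x) + 1)*exp(x)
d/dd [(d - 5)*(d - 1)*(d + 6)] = 3*d^2 - 31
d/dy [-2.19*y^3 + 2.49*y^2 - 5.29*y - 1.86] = -6.57*y^2 + 4.98*y - 5.29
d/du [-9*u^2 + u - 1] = 1 - 18*u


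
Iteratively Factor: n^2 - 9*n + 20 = (n - 4)*(n - 5)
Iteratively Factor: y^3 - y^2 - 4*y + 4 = (y + 2)*(y^2 - 3*y + 2) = (y - 1)*(y + 2)*(y - 2)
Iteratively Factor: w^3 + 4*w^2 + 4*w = (w)*(w^2 + 4*w + 4) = w*(w + 2)*(w + 2)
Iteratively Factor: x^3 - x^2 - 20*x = (x - 5)*(x^2 + 4*x) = (x - 5)*(x + 4)*(x)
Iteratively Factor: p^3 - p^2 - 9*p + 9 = (p - 1)*(p^2 - 9) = (p - 1)*(p + 3)*(p - 3)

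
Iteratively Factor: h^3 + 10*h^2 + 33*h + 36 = (h + 3)*(h^2 + 7*h + 12) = (h + 3)^2*(h + 4)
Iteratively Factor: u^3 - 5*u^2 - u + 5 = (u - 1)*(u^2 - 4*u - 5) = (u - 5)*(u - 1)*(u + 1)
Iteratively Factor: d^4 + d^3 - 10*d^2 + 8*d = (d - 2)*(d^3 + 3*d^2 - 4*d) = (d - 2)*(d + 4)*(d^2 - d) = d*(d - 2)*(d + 4)*(d - 1)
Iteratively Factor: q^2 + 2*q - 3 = (q + 3)*(q - 1)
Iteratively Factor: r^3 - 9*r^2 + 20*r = (r)*(r^2 - 9*r + 20) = r*(r - 4)*(r - 5)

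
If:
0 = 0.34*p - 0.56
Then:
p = 1.65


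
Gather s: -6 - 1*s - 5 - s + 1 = -2*s - 10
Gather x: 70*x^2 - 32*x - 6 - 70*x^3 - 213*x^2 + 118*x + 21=-70*x^3 - 143*x^2 + 86*x + 15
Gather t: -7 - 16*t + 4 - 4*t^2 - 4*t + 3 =-4*t^2 - 20*t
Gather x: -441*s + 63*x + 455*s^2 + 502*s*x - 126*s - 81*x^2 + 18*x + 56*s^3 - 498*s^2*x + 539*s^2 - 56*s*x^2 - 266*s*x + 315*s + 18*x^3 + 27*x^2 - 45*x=56*s^3 + 994*s^2 - 252*s + 18*x^3 + x^2*(-56*s - 54) + x*(-498*s^2 + 236*s + 36)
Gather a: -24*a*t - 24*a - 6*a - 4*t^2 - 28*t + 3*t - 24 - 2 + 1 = a*(-24*t - 30) - 4*t^2 - 25*t - 25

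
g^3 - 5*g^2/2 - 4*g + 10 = (g - 5/2)*(g - 2)*(g + 2)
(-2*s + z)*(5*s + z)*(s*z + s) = -10*s^3*z - 10*s^3 + 3*s^2*z^2 + 3*s^2*z + s*z^3 + s*z^2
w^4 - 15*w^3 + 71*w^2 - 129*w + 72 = (w - 8)*(w - 3)^2*(w - 1)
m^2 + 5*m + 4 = (m + 1)*(m + 4)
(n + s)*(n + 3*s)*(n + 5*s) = n^3 + 9*n^2*s + 23*n*s^2 + 15*s^3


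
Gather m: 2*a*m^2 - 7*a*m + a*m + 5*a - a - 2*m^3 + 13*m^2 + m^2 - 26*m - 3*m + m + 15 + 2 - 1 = 4*a - 2*m^3 + m^2*(2*a + 14) + m*(-6*a - 28) + 16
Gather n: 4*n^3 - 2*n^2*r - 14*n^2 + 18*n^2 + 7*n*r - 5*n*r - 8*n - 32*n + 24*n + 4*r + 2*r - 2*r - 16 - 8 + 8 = 4*n^3 + n^2*(4 - 2*r) + n*(2*r - 16) + 4*r - 16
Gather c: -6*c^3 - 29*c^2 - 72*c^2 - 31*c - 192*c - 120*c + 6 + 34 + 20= -6*c^3 - 101*c^2 - 343*c + 60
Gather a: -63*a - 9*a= -72*a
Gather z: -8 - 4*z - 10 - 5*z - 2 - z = -10*z - 20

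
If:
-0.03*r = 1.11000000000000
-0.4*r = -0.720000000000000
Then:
No Solution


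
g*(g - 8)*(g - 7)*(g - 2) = g^4 - 17*g^3 + 86*g^2 - 112*g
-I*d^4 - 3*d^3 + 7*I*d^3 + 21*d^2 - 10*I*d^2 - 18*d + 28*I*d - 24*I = (d - 6)*(d - 4*I)*(d + I)*(-I*d + I)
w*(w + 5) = w^2 + 5*w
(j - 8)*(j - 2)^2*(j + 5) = j^4 - 7*j^3 - 24*j^2 + 148*j - 160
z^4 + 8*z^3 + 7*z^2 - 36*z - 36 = (z - 2)*(z + 1)*(z + 3)*(z + 6)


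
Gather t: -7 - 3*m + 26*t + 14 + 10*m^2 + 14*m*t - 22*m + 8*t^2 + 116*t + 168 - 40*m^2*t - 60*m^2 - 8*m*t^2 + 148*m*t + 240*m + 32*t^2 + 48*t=-50*m^2 + 215*m + t^2*(40 - 8*m) + t*(-40*m^2 + 162*m + 190) + 175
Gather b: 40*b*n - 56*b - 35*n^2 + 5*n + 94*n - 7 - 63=b*(40*n - 56) - 35*n^2 + 99*n - 70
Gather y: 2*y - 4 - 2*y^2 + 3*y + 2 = -2*y^2 + 5*y - 2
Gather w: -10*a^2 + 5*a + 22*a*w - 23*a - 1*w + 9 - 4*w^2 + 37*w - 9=-10*a^2 - 18*a - 4*w^2 + w*(22*a + 36)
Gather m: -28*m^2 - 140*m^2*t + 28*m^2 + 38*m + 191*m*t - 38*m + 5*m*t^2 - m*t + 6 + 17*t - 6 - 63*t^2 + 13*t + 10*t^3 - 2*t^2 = -140*m^2*t + m*(5*t^2 + 190*t) + 10*t^3 - 65*t^2 + 30*t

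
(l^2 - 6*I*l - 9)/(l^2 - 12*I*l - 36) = (-l^2 + 6*I*l + 9)/(-l^2 + 12*I*l + 36)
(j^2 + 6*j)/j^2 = (j + 6)/j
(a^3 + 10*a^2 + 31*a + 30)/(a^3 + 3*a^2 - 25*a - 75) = (a + 2)/(a - 5)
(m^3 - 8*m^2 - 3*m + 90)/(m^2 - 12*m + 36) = (m^2 - 2*m - 15)/(m - 6)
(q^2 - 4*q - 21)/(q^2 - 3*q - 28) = (q + 3)/(q + 4)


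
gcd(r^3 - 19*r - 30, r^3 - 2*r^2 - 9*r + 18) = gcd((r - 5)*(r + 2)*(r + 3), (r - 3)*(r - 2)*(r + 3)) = r + 3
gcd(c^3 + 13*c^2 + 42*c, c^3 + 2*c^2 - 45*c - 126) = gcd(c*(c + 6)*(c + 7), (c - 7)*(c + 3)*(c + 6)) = c + 6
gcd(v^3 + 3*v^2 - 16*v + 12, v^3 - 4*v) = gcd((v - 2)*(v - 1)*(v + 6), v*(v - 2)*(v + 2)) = v - 2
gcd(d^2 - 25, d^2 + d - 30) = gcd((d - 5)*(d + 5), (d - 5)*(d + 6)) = d - 5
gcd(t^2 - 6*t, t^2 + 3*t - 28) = 1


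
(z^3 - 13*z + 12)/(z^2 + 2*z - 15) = (z^2 + 3*z - 4)/(z + 5)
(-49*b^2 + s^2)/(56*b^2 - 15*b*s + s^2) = (7*b + s)/(-8*b + s)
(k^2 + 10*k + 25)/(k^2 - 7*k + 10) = (k^2 + 10*k + 25)/(k^2 - 7*k + 10)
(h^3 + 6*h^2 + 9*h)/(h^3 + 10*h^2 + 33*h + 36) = h/(h + 4)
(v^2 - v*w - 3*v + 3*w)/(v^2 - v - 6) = (v - w)/(v + 2)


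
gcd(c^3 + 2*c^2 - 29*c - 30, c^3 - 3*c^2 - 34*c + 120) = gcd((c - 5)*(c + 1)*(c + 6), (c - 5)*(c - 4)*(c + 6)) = c^2 + c - 30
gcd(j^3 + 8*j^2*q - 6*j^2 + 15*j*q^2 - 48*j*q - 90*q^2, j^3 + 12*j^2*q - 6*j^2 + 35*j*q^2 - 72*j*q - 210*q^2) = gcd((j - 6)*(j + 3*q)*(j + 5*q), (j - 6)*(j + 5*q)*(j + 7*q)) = j^2 + 5*j*q - 6*j - 30*q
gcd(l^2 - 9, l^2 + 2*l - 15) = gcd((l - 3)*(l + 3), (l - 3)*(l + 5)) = l - 3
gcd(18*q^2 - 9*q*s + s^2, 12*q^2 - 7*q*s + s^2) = 3*q - s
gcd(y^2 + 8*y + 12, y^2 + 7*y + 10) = y + 2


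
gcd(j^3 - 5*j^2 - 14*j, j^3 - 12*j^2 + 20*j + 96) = j + 2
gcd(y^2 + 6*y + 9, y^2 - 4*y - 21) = y + 3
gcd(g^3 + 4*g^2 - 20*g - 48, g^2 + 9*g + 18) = g + 6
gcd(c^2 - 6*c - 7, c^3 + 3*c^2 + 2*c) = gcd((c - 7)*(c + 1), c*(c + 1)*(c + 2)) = c + 1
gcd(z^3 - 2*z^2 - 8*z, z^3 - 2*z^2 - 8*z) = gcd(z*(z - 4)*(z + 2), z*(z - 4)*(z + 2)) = z^3 - 2*z^2 - 8*z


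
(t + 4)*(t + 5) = t^2 + 9*t + 20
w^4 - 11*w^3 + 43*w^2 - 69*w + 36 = (w - 4)*(w - 3)^2*(w - 1)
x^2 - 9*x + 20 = (x - 5)*(x - 4)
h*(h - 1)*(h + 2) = h^3 + h^2 - 2*h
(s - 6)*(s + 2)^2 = s^3 - 2*s^2 - 20*s - 24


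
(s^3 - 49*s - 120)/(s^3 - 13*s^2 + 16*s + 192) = (s + 5)/(s - 8)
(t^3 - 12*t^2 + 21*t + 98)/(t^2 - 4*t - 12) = (t^2 - 14*t + 49)/(t - 6)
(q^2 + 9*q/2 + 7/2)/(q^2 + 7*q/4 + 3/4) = 2*(2*q + 7)/(4*q + 3)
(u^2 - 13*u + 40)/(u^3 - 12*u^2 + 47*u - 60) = (u - 8)/(u^2 - 7*u + 12)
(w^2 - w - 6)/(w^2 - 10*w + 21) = (w + 2)/(w - 7)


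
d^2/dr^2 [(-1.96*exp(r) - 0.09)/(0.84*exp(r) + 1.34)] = (2.142672*exp(r) - 3.418072)*exp(r)/(0.592704*exp(3*r) + 2.836512*exp(2*r) + 4.524912*exp(r) + 2.406104)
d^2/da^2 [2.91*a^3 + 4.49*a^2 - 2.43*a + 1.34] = 17.46*a + 8.98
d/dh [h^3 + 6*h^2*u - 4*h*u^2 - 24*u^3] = 3*h^2 + 12*h*u - 4*u^2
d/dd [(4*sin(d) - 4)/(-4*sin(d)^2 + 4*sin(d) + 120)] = (sin(d)^2 - 2*sin(d) + 31)*cos(d)/(sin(d) + cos(d)^2 + 29)^2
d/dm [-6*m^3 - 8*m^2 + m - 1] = -18*m^2 - 16*m + 1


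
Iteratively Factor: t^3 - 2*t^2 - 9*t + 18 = (t - 3)*(t^2 + t - 6) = (t - 3)*(t + 3)*(t - 2)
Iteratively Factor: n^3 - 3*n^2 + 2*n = (n)*(n^2 - 3*n + 2) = n*(n - 1)*(n - 2)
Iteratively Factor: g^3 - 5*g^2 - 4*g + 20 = (g + 2)*(g^2 - 7*g + 10) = (g - 5)*(g + 2)*(g - 2)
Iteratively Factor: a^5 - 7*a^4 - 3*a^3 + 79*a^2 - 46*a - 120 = (a + 3)*(a^4 - 10*a^3 + 27*a^2 - 2*a - 40) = (a + 1)*(a + 3)*(a^3 - 11*a^2 + 38*a - 40) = (a - 5)*(a + 1)*(a + 3)*(a^2 - 6*a + 8) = (a - 5)*(a - 4)*(a + 1)*(a + 3)*(a - 2)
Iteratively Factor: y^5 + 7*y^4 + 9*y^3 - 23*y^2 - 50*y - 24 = (y + 3)*(y^4 + 4*y^3 - 3*y^2 - 14*y - 8) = (y + 1)*(y + 3)*(y^3 + 3*y^2 - 6*y - 8) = (y + 1)^2*(y + 3)*(y^2 + 2*y - 8) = (y - 2)*(y + 1)^2*(y + 3)*(y + 4)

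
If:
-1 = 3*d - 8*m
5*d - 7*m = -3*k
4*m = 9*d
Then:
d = 1/15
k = 43/180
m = 3/20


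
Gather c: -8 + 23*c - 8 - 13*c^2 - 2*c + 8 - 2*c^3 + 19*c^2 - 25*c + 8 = -2*c^3 + 6*c^2 - 4*c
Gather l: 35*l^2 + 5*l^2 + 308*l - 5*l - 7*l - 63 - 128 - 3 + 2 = 40*l^2 + 296*l - 192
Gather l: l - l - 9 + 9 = 0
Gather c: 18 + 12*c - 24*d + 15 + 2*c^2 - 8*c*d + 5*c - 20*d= 2*c^2 + c*(17 - 8*d) - 44*d + 33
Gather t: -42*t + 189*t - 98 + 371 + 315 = 147*t + 588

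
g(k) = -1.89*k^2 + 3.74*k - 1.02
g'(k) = 3.74 - 3.78*k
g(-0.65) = -4.25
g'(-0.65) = 6.20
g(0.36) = 0.08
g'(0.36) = 2.38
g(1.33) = 0.61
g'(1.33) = -1.29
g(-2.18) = -18.16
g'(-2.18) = 11.98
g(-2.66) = -24.34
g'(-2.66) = 13.79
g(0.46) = 0.30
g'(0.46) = 2.00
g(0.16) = -0.47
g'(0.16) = 3.14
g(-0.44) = -3.03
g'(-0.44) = 5.40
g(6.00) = -46.62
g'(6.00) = -18.94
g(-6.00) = -91.50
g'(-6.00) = 26.42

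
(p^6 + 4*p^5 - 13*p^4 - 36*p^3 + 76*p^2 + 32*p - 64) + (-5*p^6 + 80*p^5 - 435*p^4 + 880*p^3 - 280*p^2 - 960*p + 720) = -4*p^6 + 84*p^5 - 448*p^4 + 844*p^3 - 204*p^2 - 928*p + 656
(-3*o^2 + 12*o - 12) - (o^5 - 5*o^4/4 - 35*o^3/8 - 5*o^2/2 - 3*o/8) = -o^5 + 5*o^4/4 + 35*o^3/8 - o^2/2 + 99*o/8 - 12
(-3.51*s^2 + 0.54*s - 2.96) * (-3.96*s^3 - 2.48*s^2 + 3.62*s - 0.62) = 13.8996*s^5 + 6.5664*s^4 - 2.3238*s^3 + 11.4718*s^2 - 11.05*s + 1.8352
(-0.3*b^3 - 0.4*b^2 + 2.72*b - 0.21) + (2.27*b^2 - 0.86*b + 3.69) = -0.3*b^3 + 1.87*b^2 + 1.86*b + 3.48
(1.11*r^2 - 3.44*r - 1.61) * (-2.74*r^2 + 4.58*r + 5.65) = -3.0414*r^4 + 14.5094*r^3 - 5.0723*r^2 - 26.8098*r - 9.0965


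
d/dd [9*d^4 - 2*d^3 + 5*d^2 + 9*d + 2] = 36*d^3 - 6*d^2 + 10*d + 9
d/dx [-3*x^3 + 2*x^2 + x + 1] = -9*x^2 + 4*x + 1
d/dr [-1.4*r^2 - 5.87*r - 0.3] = -2.8*r - 5.87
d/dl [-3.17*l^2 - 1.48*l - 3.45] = -6.34*l - 1.48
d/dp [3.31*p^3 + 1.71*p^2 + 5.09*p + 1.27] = 9.93*p^2 + 3.42*p + 5.09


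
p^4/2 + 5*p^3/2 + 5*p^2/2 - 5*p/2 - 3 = (p/2 + 1)*(p - 1)*(p + 1)*(p + 3)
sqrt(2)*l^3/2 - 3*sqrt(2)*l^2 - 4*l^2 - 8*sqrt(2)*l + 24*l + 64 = (l - 8)*(l - 4*sqrt(2))*(sqrt(2)*l/2 + sqrt(2))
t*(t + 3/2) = t^2 + 3*t/2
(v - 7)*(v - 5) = v^2 - 12*v + 35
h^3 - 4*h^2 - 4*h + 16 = (h - 4)*(h - 2)*(h + 2)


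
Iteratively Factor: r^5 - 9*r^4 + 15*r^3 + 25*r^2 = (r + 1)*(r^4 - 10*r^3 + 25*r^2) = r*(r + 1)*(r^3 - 10*r^2 + 25*r) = r^2*(r + 1)*(r^2 - 10*r + 25) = r^2*(r - 5)*(r + 1)*(r - 5)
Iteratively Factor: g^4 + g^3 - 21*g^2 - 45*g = (g + 3)*(g^3 - 2*g^2 - 15*g) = (g - 5)*(g + 3)*(g^2 + 3*g) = (g - 5)*(g + 3)^2*(g)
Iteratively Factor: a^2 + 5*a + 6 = (a + 2)*(a + 3)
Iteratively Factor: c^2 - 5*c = (c - 5)*(c)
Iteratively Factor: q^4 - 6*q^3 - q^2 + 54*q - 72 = (q - 3)*(q^3 - 3*q^2 - 10*q + 24) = (q - 4)*(q - 3)*(q^2 + q - 6) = (q - 4)*(q - 3)*(q - 2)*(q + 3)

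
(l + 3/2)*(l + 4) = l^2 + 11*l/2 + 6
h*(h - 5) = h^2 - 5*h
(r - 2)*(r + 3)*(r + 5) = r^3 + 6*r^2 - r - 30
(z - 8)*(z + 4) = z^2 - 4*z - 32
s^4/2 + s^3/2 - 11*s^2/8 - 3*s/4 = s*(s/2 + 1)*(s - 3/2)*(s + 1/2)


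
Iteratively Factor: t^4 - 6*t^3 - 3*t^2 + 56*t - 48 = (t - 4)*(t^3 - 2*t^2 - 11*t + 12) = (t - 4)*(t - 1)*(t^2 - t - 12) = (t - 4)*(t - 1)*(t + 3)*(t - 4)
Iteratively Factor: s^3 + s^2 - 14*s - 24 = (s + 3)*(s^2 - 2*s - 8) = (s - 4)*(s + 3)*(s + 2)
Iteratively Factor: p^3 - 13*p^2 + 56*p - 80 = (p - 4)*(p^2 - 9*p + 20) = (p - 5)*(p - 4)*(p - 4)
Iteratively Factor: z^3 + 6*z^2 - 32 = (z + 4)*(z^2 + 2*z - 8) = (z - 2)*(z + 4)*(z + 4)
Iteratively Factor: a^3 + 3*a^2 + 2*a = (a + 2)*(a^2 + a) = (a + 1)*(a + 2)*(a)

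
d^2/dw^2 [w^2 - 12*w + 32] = 2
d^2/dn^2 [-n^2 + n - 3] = -2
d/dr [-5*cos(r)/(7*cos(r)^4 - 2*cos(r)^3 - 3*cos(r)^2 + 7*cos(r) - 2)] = 20*(-21*cos(r)^4 + 4*cos(r)^3 + 3*cos(r)^2 - 2)*sin(r)/(-14*sin(r)^4 + 22*sin(r)^2 - 11*cos(r) + cos(3*r) - 4)^2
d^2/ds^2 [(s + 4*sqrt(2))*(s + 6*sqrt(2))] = 2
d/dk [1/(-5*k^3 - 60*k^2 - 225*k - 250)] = 3*(k^2 + 8*k + 15)/(5*(k^3 + 12*k^2 + 45*k + 50)^2)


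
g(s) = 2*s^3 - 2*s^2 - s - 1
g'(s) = 6*s^2 - 4*s - 1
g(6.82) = 533.58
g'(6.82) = 250.79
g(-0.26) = -0.91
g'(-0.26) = 0.45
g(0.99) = -2.01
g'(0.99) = 0.92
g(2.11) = 6.77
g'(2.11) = 17.27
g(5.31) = 236.74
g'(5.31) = 146.94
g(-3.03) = -71.97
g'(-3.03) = 66.21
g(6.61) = 482.62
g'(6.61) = 234.71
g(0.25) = -1.34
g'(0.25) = -1.62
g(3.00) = 32.00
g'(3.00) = 41.00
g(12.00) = 3155.00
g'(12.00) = 815.00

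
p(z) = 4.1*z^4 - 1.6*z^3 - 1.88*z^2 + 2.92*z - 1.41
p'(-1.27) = -33.64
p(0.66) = 0.02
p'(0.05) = 2.72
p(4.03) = 956.55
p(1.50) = 14.10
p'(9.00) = 11535.88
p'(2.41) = 195.54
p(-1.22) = 4.22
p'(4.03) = 983.20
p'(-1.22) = -29.42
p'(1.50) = 41.83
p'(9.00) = 11535.88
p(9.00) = 25606.29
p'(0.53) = 2.02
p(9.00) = 25606.29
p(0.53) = -0.31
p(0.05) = -1.27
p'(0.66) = 3.06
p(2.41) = 110.62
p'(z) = 16.4*z^3 - 4.8*z^2 - 3.76*z + 2.92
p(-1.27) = 5.79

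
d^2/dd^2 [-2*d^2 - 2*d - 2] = -4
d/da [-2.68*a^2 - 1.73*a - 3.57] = -5.36*a - 1.73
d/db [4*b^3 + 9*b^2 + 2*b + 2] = 12*b^2 + 18*b + 2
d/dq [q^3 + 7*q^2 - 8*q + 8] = 3*q^2 + 14*q - 8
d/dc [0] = 0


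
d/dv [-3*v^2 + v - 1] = 1 - 6*v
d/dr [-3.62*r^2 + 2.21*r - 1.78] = 2.21 - 7.24*r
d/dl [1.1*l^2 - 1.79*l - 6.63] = 2.2*l - 1.79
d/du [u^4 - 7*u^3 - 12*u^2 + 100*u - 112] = 4*u^3 - 21*u^2 - 24*u + 100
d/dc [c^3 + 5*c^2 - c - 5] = 3*c^2 + 10*c - 1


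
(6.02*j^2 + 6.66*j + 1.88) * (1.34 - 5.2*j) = -31.304*j^3 - 26.5652*j^2 - 0.851599999999999*j + 2.5192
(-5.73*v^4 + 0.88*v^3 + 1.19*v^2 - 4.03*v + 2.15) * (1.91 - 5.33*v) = 30.5409*v^5 - 15.6347*v^4 - 4.6619*v^3 + 23.7528*v^2 - 19.1568*v + 4.1065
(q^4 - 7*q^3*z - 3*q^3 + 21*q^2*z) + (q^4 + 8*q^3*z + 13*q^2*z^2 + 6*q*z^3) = 2*q^4 + q^3*z - 3*q^3 + 13*q^2*z^2 + 21*q^2*z + 6*q*z^3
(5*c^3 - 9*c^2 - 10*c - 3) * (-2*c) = -10*c^4 + 18*c^3 + 20*c^2 + 6*c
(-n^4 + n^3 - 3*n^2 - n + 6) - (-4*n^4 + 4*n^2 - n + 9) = 3*n^4 + n^3 - 7*n^2 - 3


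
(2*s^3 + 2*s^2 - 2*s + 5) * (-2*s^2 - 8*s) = -4*s^5 - 20*s^4 - 12*s^3 + 6*s^2 - 40*s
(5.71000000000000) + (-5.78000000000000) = -0.0700000000000003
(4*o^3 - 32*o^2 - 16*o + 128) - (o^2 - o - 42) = 4*o^3 - 33*o^2 - 15*o + 170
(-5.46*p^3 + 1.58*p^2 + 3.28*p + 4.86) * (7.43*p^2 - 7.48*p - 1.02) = -40.5678*p^5 + 52.5802*p^4 + 18.1212*p^3 + 9.9638*p^2 - 39.6984*p - 4.9572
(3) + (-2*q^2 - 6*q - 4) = -2*q^2 - 6*q - 1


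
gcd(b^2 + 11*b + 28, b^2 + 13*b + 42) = b + 7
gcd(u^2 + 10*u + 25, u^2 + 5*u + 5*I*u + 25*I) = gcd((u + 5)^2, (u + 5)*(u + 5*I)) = u + 5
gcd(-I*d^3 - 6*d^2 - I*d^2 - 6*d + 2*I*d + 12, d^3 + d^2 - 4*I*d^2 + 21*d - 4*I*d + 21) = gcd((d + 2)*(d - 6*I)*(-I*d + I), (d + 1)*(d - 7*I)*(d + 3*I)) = 1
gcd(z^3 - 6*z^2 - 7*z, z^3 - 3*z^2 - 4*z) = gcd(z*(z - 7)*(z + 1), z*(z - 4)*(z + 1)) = z^2 + z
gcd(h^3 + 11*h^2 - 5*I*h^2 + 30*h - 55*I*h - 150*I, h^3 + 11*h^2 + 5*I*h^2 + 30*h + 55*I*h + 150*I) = h^2 + 11*h + 30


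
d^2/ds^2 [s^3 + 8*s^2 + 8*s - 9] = 6*s + 16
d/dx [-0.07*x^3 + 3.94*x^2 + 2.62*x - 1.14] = -0.21*x^2 + 7.88*x + 2.62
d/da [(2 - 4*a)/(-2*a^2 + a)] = -2/a^2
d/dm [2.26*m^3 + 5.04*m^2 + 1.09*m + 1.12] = 6.78*m^2 + 10.08*m + 1.09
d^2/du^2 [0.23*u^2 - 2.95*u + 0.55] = 0.460000000000000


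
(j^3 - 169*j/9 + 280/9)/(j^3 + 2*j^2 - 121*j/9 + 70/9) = (3*j - 8)/(3*j - 2)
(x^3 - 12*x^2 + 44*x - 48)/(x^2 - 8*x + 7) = (x^3 - 12*x^2 + 44*x - 48)/(x^2 - 8*x + 7)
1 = 1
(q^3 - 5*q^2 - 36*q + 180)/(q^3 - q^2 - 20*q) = (q^2 - 36)/(q*(q + 4))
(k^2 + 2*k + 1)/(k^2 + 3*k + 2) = (k + 1)/(k + 2)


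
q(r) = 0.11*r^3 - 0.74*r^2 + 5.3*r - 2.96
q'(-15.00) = 101.75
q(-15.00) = -620.21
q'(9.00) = 18.71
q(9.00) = 64.99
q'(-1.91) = 9.33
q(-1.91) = -16.55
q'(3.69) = 4.33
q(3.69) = 12.05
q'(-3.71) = 15.33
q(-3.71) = -38.43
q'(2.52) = 3.67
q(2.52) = 7.46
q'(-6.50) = 28.86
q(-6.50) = -98.88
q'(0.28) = 4.91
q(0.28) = -1.53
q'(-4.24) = 17.51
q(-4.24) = -47.12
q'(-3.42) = 14.22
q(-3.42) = -34.14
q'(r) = 0.33*r^2 - 1.48*r + 5.3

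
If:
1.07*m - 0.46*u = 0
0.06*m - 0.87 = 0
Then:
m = 14.50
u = 33.73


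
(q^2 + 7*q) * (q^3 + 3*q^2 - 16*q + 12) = q^5 + 10*q^4 + 5*q^3 - 100*q^2 + 84*q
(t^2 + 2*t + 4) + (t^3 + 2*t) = t^3 + t^2 + 4*t + 4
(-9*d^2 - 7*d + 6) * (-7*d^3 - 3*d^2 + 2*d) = 63*d^5 + 76*d^4 - 39*d^3 - 32*d^2 + 12*d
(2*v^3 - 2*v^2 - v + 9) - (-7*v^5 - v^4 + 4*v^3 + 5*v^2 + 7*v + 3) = 7*v^5 + v^4 - 2*v^3 - 7*v^2 - 8*v + 6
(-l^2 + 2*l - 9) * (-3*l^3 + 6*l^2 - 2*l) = 3*l^5 - 12*l^4 + 41*l^3 - 58*l^2 + 18*l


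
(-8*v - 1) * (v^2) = -8*v^3 - v^2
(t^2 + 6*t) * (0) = 0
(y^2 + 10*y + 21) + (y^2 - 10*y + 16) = 2*y^2 + 37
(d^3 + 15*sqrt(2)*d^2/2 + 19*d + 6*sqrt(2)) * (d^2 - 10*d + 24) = d^5 - 10*d^4 + 15*sqrt(2)*d^4/2 - 75*sqrt(2)*d^3 + 43*d^3 - 190*d^2 + 186*sqrt(2)*d^2 - 60*sqrt(2)*d + 456*d + 144*sqrt(2)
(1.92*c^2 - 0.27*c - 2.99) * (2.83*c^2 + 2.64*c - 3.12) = 5.4336*c^4 + 4.3047*c^3 - 15.1649*c^2 - 7.0512*c + 9.3288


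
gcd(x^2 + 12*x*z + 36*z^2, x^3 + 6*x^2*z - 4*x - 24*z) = x + 6*z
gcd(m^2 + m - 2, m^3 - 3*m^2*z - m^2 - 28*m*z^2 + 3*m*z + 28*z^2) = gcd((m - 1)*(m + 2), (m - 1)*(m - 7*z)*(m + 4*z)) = m - 1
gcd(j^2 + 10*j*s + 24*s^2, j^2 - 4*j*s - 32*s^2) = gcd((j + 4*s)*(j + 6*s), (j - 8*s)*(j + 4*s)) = j + 4*s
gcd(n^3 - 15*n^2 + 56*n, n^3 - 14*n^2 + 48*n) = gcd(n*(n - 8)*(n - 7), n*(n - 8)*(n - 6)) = n^2 - 8*n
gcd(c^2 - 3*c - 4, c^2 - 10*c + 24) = c - 4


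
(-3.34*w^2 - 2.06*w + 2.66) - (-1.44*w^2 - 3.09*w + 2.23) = -1.9*w^2 + 1.03*w + 0.43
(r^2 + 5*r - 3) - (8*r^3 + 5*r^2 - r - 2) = -8*r^3 - 4*r^2 + 6*r - 1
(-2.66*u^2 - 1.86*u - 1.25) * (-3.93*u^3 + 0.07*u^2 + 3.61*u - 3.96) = 10.4538*u^5 + 7.1236*u^4 - 4.8203*u^3 + 3.7315*u^2 + 2.8531*u + 4.95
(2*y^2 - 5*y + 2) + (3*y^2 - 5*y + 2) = 5*y^2 - 10*y + 4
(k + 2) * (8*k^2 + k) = 8*k^3 + 17*k^2 + 2*k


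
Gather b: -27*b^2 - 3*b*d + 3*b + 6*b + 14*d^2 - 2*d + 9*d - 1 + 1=-27*b^2 + b*(9 - 3*d) + 14*d^2 + 7*d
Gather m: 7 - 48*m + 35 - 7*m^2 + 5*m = -7*m^2 - 43*m + 42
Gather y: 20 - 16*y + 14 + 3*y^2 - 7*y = 3*y^2 - 23*y + 34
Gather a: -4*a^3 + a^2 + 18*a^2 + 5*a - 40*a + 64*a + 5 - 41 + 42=-4*a^3 + 19*a^2 + 29*a + 6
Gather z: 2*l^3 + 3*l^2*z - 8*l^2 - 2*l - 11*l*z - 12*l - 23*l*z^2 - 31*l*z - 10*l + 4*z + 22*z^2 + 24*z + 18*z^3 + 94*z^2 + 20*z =2*l^3 - 8*l^2 - 24*l + 18*z^3 + z^2*(116 - 23*l) + z*(3*l^2 - 42*l + 48)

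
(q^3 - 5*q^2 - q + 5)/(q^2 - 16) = (q^3 - 5*q^2 - q + 5)/(q^2 - 16)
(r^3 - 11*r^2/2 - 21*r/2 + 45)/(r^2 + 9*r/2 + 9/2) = (2*r^2 - 17*r + 30)/(2*r + 3)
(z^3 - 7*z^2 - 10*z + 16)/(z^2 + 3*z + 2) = (z^2 - 9*z + 8)/(z + 1)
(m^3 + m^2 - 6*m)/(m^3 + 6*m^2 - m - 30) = m/(m + 5)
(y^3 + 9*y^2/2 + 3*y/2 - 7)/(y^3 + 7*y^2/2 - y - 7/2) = (y + 2)/(y + 1)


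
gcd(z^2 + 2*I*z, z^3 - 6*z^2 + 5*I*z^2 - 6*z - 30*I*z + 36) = z + 2*I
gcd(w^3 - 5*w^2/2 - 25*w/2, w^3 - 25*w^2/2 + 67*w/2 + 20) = w - 5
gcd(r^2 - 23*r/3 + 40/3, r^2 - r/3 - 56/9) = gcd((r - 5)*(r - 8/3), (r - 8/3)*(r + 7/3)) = r - 8/3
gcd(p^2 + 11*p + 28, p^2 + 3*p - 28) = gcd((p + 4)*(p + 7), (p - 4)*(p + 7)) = p + 7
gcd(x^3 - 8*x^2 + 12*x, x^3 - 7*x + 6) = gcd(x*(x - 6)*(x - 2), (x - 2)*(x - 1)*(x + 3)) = x - 2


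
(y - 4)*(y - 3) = y^2 - 7*y + 12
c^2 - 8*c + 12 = (c - 6)*(c - 2)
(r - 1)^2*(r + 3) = r^3 + r^2 - 5*r + 3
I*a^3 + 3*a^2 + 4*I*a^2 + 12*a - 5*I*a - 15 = (a + 5)*(a - 3*I)*(I*a - I)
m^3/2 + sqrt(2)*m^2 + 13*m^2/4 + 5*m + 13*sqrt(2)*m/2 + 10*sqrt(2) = (m/2 + sqrt(2))*(m + 5/2)*(m + 4)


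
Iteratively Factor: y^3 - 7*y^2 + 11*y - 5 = (y - 1)*(y^2 - 6*y + 5) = (y - 5)*(y - 1)*(y - 1)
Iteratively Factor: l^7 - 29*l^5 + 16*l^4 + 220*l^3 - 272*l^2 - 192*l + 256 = (l - 1)*(l^6 + l^5 - 28*l^4 - 12*l^3 + 208*l^2 - 64*l - 256) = (l - 1)*(l + 1)*(l^5 - 28*l^3 + 16*l^2 + 192*l - 256) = (l - 4)*(l - 1)*(l + 1)*(l^4 + 4*l^3 - 12*l^2 - 32*l + 64) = (l - 4)*(l - 2)*(l - 1)*(l + 1)*(l^3 + 6*l^2 - 32) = (l - 4)*(l - 2)*(l - 1)*(l + 1)*(l + 4)*(l^2 + 2*l - 8) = (l - 4)*(l - 2)^2*(l - 1)*(l + 1)*(l + 4)*(l + 4)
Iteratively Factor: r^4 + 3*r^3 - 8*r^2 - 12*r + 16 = (r - 1)*(r^3 + 4*r^2 - 4*r - 16) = (r - 1)*(r + 4)*(r^2 - 4) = (r - 2)*(r - 1)*(r + 4)*(r + 2)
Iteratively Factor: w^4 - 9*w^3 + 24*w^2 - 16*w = (w - 1)*(w^3 - 8*w^2 + 16*w) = (w - 4)*(w - 1)*(w^2 - 4*w) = (w - 4)^2*(w - 1)*(w)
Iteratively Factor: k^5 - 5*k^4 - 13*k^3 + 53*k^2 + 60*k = (k - 4)*(k^4 - k^3 - 17*k^2 - 15*k) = (k - 4)*(k + 3)*(k^3 - 4*k^2 - 5*k) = (k - 4)*(k + 1)*(k + 3)*(k^2 - 5*k) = k*(k - 4)*(k + 1)*(k + 3)*(k - 5)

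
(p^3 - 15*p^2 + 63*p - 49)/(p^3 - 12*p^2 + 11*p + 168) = (p^2 - 8*p + 7)/(p^2 - 5*p - 24)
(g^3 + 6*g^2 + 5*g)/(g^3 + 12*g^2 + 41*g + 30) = g/(g + 6)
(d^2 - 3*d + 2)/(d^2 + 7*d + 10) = (d^2 - 3*d + 2)/(d^2 + 7*d + 10)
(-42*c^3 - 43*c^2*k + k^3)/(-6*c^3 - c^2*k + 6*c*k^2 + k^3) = (7*c - k)/(c - k)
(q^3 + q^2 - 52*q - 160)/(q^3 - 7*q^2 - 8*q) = (q^2 + 9*q + 20)/(q*(q + 1))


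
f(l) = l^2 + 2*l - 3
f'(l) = 2*l + 2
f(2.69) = 9.62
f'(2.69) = 7.38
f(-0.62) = -3.86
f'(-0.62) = 0.76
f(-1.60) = -3.64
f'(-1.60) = -1.20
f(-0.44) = -3.69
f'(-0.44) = 1.12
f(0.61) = -1.41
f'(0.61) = 3.22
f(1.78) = 3.73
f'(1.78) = 5.56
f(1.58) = 2.66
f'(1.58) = 5.16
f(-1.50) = -3.75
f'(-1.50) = -1.00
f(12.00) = 165.00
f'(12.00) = 26.00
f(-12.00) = 117.00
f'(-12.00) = -22.00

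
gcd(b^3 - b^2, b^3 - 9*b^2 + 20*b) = b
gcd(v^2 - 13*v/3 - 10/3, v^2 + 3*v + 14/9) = v + 2/3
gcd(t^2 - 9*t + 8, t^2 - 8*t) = t - 8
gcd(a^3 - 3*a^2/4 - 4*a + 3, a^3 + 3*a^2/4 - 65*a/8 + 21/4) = a^2 - 11*a/4 + 3/2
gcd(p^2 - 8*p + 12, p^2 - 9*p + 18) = p - 6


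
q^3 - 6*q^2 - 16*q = q*(q - 8)*(q + 2)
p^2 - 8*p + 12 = (p - 6)*(p - 2)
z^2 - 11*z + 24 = (z - 8)*(z - 3)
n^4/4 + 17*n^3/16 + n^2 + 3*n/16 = n*(n/4 + 1/4)*(n + 1/4)*(n + 3)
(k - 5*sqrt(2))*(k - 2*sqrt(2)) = k^2 - 7*sqrt(2)*k + 20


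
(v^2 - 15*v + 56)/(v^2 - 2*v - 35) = (v - 8)/(v + 5)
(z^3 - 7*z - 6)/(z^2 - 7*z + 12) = (z^2 + 3*z + 2)/(z - 4)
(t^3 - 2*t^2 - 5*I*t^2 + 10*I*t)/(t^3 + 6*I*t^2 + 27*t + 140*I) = t*(t - 2)/(t^2 + 11*I*t - 28)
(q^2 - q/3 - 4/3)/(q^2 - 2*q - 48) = (-3*q^2 + q + 4)/(3*(-q^2 + 2*q + 48))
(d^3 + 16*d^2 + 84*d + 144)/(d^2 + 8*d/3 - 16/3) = 3*(d^2 + 12*d + 36)/(3*d - 4)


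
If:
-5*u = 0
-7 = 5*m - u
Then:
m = -7/5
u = 0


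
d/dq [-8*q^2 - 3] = -16*q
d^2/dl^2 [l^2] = 2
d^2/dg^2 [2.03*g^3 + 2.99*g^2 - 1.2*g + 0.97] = 12.18*g + 5.98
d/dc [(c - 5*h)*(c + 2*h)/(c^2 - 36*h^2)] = h*(3*c^2 - 52*c*h + 108*h^2)/(c^4 - 72*c^2*h^2 + 1296*h^4)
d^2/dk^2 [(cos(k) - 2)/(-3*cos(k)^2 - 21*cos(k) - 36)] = (9*(1 - cos(2*k))^2*cos(k)/4 - 15*(1 - cos(2*k))^2/4 + 761*cos(k)/2 - 52*cos(2*k) - 27*cos(3*k) - cos(5*k)/2 + 279)/(3*(cos(k) + 3)^3*(cos(k) + 4)^3)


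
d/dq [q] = 1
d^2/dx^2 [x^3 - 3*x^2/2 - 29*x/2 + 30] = 6*x - 3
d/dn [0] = 0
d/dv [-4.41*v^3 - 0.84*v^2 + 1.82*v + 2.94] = -13.23*v^2 - 1.68*v + 1.82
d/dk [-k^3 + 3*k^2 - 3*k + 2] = -3*k^2 + 6*k - 3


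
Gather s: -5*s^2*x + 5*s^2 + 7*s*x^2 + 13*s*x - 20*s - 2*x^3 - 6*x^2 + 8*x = s^2*(5 - 5*x) + s*(7*x^2 + 13*x - 20) - 2*x^3 - 6*x^2 + 8*x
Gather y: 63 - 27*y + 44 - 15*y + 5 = 112 - 42*y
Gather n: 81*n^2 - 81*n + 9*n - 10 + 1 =81*n^2 - 72*n - 9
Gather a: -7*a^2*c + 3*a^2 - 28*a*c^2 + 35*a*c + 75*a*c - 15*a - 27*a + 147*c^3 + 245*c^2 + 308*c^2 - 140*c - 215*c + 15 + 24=a^2*(3 - 7*c) + a*(-28*c^2 + 110*c - 42) + 147*c^3 + 553*c^2 - 355*c + 39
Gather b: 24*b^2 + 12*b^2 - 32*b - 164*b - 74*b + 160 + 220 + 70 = 36*b^2 - 270*b + 450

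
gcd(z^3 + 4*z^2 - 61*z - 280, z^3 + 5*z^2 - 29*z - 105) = z + 7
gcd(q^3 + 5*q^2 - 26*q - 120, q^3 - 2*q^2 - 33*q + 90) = q^2 + q - 30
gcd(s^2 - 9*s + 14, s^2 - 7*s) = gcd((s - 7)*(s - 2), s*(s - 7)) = s - 7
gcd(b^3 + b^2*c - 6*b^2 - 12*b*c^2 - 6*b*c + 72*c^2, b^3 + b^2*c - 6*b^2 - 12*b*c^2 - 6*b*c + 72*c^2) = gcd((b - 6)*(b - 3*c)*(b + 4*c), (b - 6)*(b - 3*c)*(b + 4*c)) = b^3 + b^2*c - 6*b^2 - 12*b*c^2 - 6*b*c + 72*c^2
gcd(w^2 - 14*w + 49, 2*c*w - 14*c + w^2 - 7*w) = w - 7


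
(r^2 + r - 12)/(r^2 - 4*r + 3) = (r + 4)/(r - 1)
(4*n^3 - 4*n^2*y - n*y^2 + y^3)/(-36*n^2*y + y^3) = (-4*n^3 + 4*n^2*y + n*y^2 - y^3)/(y*(36*n^2 - y^2))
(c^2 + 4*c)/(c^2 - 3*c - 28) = c/(c - 7)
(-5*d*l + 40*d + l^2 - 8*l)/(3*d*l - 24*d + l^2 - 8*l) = (-5*d + l)/(3*d + l)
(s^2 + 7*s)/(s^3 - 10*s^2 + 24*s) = (s + 7)/(s^2 - 10*s + 24)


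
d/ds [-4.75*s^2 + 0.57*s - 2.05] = 0.57 - 9.5*s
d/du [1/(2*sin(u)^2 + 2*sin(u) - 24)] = -(2*sin(u) + 1)*cos(u)/(2*(sin(u)^2 + sin(u) - 12)^2)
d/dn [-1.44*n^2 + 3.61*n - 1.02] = 3.61 - 2.88*n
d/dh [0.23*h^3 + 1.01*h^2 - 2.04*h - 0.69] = 0.69*h^2 + 2.02*h - 2.04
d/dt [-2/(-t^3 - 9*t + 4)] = 6*(-t^2 - 3)/(t^3 + 9*t - 4)^2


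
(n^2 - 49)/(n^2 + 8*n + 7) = (n - 7)/(n + 1)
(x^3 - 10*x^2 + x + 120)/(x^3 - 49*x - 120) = (x - 5)/(x + 5)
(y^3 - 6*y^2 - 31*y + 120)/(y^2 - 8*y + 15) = (y^2 - 3*y - 40)/(y - 5)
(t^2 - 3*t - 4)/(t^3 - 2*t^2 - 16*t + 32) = (t + 1)/(t^2 + 2*t - 8)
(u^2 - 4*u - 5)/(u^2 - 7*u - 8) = (u - 5)/(u - 8)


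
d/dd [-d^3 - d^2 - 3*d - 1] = -3*d^2 - 2*d - 3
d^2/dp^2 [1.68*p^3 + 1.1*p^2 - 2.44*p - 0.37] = 10.08*p + 2.2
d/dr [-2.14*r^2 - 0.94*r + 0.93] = -4.28*r - 0.94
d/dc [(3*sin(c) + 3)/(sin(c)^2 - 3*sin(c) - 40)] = 3*(-2*sin(c) + cos(c)^2 - 38)*cos(c)/((sin(c) - 8)^2*(sin(c) + 5)^2)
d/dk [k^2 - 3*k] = 2*k - 3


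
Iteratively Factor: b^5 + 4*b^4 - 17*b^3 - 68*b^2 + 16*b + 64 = (b + 4)*(b^4 - 17*b^2 + 16) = (b + 1)*(b + 4)*(b^3 - b^2 - 16*b + 16) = (b - 1)*(b + 1)*(b + 4)*(b^2 - 16) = (b - 1)*(b + 1)*(b + 4)^2*(b - 4)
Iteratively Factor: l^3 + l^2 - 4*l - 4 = (l + 2)*(l^2 - l - 2) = (l - 2)*(l + 2)*(l + 1)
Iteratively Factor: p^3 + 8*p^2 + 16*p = (p + 4)*(p^2 + 4*p) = p*(p + 4)*(p + 4)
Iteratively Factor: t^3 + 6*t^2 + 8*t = (t + 4)*(t^2 + 2*t) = t*(t + 4)*(t + 2)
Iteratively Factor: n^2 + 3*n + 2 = (n + 1)*(n + 2)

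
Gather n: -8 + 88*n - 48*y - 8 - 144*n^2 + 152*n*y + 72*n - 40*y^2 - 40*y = -144*n^2 + n*(152*y + 160) - 40*y^2 - 88*y - 16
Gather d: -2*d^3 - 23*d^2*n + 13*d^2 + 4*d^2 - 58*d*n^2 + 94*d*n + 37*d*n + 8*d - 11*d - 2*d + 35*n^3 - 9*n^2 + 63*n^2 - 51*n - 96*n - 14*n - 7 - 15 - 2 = -2*d^3 + d^2*(17 - 23*n) + d*(-58*n^2 + 131*n - 5) + 35*n^3 + 54*n^2 - 161*n - 24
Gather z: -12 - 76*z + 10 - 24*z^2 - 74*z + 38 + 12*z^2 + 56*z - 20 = -12*z^2 - 94*z + 16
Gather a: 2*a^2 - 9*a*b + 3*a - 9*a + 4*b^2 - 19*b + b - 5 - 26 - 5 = 2*a^2 + a*(-9*b - 6) + 4*b^2 - 18*b - 36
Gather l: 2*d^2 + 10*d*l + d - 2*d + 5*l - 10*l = 2*d^2 - d + l*(10*d - 5)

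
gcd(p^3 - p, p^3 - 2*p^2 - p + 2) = p^2 - 1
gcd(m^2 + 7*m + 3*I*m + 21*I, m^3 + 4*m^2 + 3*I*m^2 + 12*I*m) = m + 3*I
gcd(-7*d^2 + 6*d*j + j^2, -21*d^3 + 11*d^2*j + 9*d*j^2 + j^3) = 7*d^2 - 6*d*j - j^2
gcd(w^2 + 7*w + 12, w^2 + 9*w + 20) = w + 4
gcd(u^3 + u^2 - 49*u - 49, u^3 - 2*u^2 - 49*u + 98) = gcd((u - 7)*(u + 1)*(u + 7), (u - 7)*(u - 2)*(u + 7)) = u^2 - 49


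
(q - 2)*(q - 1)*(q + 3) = q^3 - 7*q + 6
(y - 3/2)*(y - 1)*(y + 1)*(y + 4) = y^4 + 5*y^3/2 - 7*y^2 - 5*y/2 + 6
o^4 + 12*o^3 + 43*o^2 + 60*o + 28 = (o + 1)*(o + 2)^2*(o + 7)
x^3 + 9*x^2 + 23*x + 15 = (x + 1)*(x + 3)*(x + 5)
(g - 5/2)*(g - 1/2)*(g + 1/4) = g^3 - 11*g^2/4 + g/2 + 5/16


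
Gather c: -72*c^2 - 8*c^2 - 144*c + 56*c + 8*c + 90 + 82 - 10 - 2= -80*c^2 - 80*c + 160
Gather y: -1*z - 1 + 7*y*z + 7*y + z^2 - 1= y*(7*z + 7) + z^2 - z - 2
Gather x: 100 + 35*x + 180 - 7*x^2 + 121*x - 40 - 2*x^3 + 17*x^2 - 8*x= -2*x^3 + 10*x^2 + 148*x + 240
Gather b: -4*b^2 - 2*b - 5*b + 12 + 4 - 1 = -4*b^2 - 7*b + 15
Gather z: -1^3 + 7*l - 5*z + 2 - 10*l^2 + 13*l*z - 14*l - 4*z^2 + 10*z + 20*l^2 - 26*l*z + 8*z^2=10*l^2 - 7*l + 4*z^2 + z*(5 - 13*l) + 1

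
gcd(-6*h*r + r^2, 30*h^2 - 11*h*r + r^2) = -6*h + r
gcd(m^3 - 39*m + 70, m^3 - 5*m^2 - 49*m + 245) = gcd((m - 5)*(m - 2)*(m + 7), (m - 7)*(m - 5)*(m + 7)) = m^2 + 2*m - 35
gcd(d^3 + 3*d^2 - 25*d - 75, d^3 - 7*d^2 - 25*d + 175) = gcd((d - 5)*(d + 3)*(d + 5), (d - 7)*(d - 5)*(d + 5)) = d^2 - 25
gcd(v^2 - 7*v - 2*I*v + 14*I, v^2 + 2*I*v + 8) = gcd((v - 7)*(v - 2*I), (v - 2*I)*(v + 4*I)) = v - 2*I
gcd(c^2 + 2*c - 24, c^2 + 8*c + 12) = c + 6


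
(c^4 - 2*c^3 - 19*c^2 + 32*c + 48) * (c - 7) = c^5 - 9*c^4 - 5*c^3 + 165*c^2 - 176*c - 336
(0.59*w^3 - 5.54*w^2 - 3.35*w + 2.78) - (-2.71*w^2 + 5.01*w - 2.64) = 0.59*w^3 - 2.83*w^2 - 8.36*w + 5.42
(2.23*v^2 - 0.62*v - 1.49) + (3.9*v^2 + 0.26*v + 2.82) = 6.13*v^2 - 0.36*v + 1.33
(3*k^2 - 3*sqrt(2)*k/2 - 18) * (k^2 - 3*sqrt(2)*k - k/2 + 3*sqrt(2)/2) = 3*k^4 - 21*sqrt(2)*k^3/2 - 3*k^3/2 - 9*k^2 + 21*sqrt(2)*k^2/4 + 9*k/2 + 54*sqrt(2)*k - 27*sqrt(2)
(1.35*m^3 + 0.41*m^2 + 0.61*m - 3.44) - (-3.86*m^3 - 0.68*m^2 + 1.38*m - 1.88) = 5.21*m^3 + 1.09*m^2 - 0.77*m - 1.56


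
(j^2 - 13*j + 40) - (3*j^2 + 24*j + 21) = -2*j^2 - 37*j + 19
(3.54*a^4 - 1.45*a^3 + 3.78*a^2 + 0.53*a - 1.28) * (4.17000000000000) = 14.7618*a^4 - 6.0465*a^3 + 15.7626*a^2 + 2.2101*a - 5.3376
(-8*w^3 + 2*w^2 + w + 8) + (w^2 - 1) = -8*w^3 + 3*w^2 + w + 7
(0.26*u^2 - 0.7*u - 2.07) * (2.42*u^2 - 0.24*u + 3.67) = 0.6292*u^4 - 1.7564*u^3 - 3.8872*u^2 - 2.0722*u - 7.5969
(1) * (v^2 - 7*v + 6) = v^2 - 7*v + 6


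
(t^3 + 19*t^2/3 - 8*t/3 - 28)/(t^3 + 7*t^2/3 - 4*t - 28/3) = (t + 6)/(t + 2)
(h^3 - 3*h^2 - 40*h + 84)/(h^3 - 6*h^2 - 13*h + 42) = (h + 6)/(h + 3)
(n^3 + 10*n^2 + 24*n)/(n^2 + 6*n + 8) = n*(n + 6)/(n + 2)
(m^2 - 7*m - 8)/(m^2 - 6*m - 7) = (m - 8)/(m - 7)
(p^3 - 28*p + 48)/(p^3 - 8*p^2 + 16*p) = (p^2 + 4*p - 12)/(p*(p - 4))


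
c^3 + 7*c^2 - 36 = (c - 2)*(c + 3)*(c + 6)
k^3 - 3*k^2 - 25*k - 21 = (k - 7)*(k + 1)*(k + 3)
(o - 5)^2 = o^2 - 10*o + 25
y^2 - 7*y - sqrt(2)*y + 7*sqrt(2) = (y - 7)*(y - sqrt(2))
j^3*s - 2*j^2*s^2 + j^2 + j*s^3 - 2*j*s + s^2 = (-j + s)^2*(j*s + 1)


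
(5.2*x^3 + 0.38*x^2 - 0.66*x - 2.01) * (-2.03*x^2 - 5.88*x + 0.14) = -10.556*x^5 - 31.3474*x^4 - 0.1666*x^3 + 8.0143*x^2 + 11.7264*x - 0.2814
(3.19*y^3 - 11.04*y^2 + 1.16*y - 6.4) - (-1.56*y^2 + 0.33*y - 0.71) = 3.19*y^3 - 9.48*y^2 + 0.83*y - 5.69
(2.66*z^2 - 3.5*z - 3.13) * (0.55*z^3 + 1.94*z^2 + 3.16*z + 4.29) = 1.463*z^5 + 3.2354*z^4 - 0.105899999999998*z^3 - 5.7208*z^2 - 24.9058*z - 13.4277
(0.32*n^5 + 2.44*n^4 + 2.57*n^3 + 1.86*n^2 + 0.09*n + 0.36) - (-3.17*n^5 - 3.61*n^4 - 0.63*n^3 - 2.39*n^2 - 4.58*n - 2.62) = 3.49*n^5 + 6.05*n^4 + 3.2*n^3 + 4.25*n^2 + 4.67*n + 2.98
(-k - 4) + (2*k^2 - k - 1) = 2*k^2 - 2*k - 5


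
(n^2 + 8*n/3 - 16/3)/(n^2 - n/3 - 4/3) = (n + 4)/(n + 1)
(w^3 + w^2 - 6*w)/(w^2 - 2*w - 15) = w*(w - 2)/(w - 5)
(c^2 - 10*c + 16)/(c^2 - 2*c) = (c - 8)/c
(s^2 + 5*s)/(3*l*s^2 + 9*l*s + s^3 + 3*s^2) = (s + 5)/(3*l*s + 9*l + s^2 + 3*s)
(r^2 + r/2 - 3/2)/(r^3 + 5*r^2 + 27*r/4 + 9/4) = 2*(r - 1)/(2*r^2 + 7*r + 3)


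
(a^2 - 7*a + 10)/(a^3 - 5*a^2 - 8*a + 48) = (a^2 - 7*a + 10)/(a^3 - 5*a^2 - 8*a + 48)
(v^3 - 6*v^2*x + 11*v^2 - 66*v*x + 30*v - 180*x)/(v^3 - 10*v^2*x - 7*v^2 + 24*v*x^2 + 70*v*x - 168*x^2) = (-v^2 - 11*v - 30)/(-v^2 + 4*v*x + 7*v - 28*x)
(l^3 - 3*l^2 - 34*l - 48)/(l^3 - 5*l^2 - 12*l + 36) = (l^2 - 6*l - 16)/(l^2 - 8*l + 12)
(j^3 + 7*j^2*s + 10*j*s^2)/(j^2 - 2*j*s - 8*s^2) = j*(-j - 5*s)/(-j + 4*s)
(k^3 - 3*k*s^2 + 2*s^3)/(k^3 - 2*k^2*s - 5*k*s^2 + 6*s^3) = (-k + s)/(-k + 3*s)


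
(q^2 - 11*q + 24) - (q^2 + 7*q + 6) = 18 - 18*q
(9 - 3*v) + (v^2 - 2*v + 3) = v^2 - 5*v + 12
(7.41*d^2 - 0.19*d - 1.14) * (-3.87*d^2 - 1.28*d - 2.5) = -28.6767*d^4 - 8.7495*d^3 - 13.87*d^2 + 1.9342*d + 2.85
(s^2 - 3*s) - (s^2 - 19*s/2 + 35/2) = 13*s/2 - 35/2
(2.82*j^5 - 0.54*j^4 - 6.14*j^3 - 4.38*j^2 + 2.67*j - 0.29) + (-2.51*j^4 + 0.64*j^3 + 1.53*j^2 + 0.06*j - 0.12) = 2.82*j^5 - 3.05*j^4 - 5.5*j^3 - 2.85*j^2 + 2.73*j - 0.41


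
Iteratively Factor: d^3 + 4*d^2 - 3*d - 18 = (d - 2)*(d^2 + 6*d + 9) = (d - 2)*(d + 3)*(d + 3)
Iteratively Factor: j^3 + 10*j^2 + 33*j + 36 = (j + 4)*(j^2 + 6*j + 9) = (j + 3)*(j + 4)*(j + 3)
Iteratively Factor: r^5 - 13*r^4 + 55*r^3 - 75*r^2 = (r - 5)*(r^4 - 8*r^3 + 15*r^2) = (r - 5)*(r - 3)*(r^3 - 5*r^2) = r*(r - 5)*(r - 3)*(r^2 - 5*r) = r*(r - 5)^2*(r - 3)*(r)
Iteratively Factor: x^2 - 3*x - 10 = (x - 5)*(x + 2)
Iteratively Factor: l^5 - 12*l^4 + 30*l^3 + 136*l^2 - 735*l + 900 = (l - 3)*(l^4 - 9*l^3 + 3*l^2 + 145*l - 300) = (l - 3)*(l + 4)*(l^3 - 13*l^2 + 55*l - 75) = (l - 5)*(l - 3)*(l + 4)*(l^2 - 8*l + 15) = (l - 5)*(l - 3)^2*(l + 4)*(l - 5)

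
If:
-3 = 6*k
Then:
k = -1/2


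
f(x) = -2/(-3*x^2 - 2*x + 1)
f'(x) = -2*(6*x + 2)/(-3*x^2 - 2*x + 1)^2 = 4*(-3*x - 1)/(3*x^2 + 2*x - 1)^2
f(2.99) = 0.06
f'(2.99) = -0.04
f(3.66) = 0.04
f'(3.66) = -0.02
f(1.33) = 0.29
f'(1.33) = -0.41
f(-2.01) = 0.28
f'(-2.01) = 0.40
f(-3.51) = 0.07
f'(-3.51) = 0.05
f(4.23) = 0.03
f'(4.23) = -0.01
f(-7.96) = 0.01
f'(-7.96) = 0.00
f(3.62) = 0.04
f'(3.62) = -0.02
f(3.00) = 0.06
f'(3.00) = -0.04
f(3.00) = 0.06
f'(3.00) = -0.04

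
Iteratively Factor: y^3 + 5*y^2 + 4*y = (y + 4)*(y^2 + y) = y*(y + 4)*(y + 1)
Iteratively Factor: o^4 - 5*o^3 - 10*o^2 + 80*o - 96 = (o - 4)*(o^3 - o^2 - 14*o + 24) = (o - 4)*(o - 3)*(o^2 + 2*o - 8) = (o - 4)*(o - 3)*(o + 4)*(o - 2)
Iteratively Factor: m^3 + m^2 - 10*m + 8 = (m - 2)*(m^2 + 3*m - 4) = (m - 2)*(m - 1)*(m + 4)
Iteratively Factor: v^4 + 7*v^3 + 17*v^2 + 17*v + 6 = (v + 1)*(v^3 + 6*v^2 + 11*v + 6) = (v + 1)*(v + 3)*(v^2 + 3*v + 2) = (v + 1)^2*(v + 3)*(v + 2)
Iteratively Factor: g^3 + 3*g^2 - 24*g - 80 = (g + 4)*(g^2 - g - 20) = (g - 5)*(g + 4)*(g + 4)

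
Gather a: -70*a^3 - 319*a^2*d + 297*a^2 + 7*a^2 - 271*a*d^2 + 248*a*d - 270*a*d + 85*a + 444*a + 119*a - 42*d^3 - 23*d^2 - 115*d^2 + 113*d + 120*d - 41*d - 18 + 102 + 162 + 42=-70*a^3 + a^2*(304 - 319*d) + a*(-271*d^2 - 22*d + 648) - 42*d^3 - 138*d^2 + 192*d + 288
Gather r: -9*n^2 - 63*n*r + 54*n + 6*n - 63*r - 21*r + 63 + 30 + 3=-9*n^2 + 60*n + r*(-63*n - 84) + 96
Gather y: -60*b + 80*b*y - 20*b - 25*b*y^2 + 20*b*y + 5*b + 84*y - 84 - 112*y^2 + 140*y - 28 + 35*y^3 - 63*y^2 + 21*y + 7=-75*b + 35*y^3 + y^2*(-25*b - 175) + y*(100*b + 245) - 105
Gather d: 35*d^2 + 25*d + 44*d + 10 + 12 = 35*d^2 + 69*d + 22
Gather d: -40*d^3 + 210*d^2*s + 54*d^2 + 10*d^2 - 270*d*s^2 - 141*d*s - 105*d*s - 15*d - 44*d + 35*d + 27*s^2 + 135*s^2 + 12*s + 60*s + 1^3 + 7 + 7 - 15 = -40*d^3 + d^2*(210*s + 64) + d*(-270*s^2 - 246*s - 24) + 162*s^2 + 72*s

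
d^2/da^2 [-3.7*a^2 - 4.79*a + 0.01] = -7.40000000000000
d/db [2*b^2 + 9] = 4*b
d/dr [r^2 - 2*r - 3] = 2*r - 2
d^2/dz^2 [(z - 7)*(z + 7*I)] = 2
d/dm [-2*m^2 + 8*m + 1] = 8 - 4*m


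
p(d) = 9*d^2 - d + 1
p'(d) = 18*d - 1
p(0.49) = 2.67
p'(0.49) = 7.82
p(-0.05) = 1.07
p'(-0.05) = -1.90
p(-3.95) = 145.37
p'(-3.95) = -72.10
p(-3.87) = 139.66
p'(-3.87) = -70.66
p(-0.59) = 4.72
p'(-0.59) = -11.62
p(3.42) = 102.85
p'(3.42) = 60.56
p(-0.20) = 1.56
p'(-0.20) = -4.60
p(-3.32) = 103.52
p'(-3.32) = -60.76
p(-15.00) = 2041.00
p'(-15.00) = -271.00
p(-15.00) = 2041.00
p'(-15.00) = -271.00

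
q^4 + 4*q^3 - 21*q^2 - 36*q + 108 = (q - 3)*(q - 2)*(q + 3)*(q + 6)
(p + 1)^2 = p^2 + 2*p + 1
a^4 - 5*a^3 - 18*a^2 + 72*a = a*(a - 6)*(a - 3)*(a + 4)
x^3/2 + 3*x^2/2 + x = x*(x/2 + 1/2)*(x + 2)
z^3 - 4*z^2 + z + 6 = (z - 3)*(z - 2)*(z + 1)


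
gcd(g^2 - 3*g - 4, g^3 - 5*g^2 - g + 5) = g + 1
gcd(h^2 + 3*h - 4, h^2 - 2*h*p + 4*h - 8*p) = h + 4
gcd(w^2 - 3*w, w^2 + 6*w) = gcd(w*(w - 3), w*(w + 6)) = w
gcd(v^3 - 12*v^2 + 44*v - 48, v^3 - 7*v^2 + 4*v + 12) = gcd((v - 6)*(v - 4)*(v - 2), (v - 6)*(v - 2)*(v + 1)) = v^2 - 8*v + 12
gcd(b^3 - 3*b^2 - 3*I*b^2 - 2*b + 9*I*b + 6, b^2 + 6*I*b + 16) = b - 2*I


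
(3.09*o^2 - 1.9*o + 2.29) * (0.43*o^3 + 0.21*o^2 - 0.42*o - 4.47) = 1.3287*o^5 - 0.1681*o^4 - 0.7121*o^3 - 12.5334*o^2 + 7.5312*o - 10.2363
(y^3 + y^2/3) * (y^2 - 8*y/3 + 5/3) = y^5 - 7*y^4/3 + 7*y^3/9 + 5*y^2/9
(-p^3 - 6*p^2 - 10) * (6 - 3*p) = 3*p^4 + 12*p^3 - 36*p^2 + 30*p - 60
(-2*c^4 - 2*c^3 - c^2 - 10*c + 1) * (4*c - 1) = -8*c^5 - 6*c^4 - 2*c^3 - 39*c^2 + 14*c - 1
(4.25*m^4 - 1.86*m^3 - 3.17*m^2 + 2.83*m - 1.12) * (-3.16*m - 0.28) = -13.43*m^5 + 4.6876*m^4 + 10.538*m^3 - 8.0552*m^2 + 2.7468*m + 0.3136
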